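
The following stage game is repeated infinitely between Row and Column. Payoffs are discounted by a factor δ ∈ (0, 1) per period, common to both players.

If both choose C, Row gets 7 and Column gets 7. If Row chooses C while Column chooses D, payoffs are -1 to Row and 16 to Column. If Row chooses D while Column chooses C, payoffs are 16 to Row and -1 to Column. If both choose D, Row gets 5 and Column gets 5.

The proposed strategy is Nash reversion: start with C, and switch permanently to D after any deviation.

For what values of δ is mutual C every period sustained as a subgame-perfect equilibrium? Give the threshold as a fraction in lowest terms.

Under grim trigger the critical discount factor is (T−C)/(T−P) with T = 16, C = 7, P = 5.
δ* = (16−7)/(16−5) = 9/11.

9/11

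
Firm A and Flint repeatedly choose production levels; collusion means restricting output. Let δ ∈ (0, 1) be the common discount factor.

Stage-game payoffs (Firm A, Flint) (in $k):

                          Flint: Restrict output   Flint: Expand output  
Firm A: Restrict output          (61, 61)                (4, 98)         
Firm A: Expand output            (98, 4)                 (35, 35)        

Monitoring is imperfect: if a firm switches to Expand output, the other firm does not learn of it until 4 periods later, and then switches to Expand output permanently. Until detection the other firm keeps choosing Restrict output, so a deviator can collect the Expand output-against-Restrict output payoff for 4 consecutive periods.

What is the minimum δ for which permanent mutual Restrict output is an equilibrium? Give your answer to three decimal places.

A deviator earns 98 for 4 periods, then 35 forever; cooperating earns 61 forever. Multiplying the IC by (1−δ):
61 ≥ 98(1−δ^4) + 35δ^4, so 63·δ^4 ≥ 37 and δ^4 ≥ 37/63.
δ ≥ (37/63)^(1/4) ≈ 0.875.

0.875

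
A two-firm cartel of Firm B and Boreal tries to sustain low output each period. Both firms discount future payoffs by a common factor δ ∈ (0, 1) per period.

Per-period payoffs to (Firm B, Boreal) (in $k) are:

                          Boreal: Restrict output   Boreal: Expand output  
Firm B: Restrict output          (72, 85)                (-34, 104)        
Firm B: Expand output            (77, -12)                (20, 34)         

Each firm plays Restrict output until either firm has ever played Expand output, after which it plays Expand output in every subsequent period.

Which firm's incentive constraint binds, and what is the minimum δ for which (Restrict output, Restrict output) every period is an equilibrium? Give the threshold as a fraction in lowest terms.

Boreal; δ ≥ 19/70

For Firm B: deviation gain 77−72 = 5, per-period punishment loss 72−20 = 52. IC gives δ ≥ 5/57.
For Boreal: gain 19, loss 51 per period, so δ ≥ 19/70.
The tighter constraint is Boreal's, so cooperation needs δ ≥ 19/70.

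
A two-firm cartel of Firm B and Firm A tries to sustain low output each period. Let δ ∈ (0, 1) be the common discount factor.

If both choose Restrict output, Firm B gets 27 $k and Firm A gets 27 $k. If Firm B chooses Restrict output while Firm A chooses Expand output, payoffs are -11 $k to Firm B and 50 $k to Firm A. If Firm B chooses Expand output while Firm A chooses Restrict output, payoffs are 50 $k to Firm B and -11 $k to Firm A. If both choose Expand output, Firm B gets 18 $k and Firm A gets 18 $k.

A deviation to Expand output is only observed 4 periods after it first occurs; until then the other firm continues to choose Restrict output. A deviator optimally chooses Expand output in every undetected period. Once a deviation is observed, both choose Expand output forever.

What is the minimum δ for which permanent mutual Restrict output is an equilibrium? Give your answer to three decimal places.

0.921

The best deviation is to choose Expand output for all 4 undetected periods, earning 50 each, then 18 forever once detected.
Deviation value: 50(1−δ^4)/(1−δ) + 18δ^4/(1−δ); cooperation value: 27/(1−δ).
IC: 27 ≥ 50(1−δ^4) + 18δ^4 = 50 − 32δ^4.
So δ^4 ≥ 23/32, giving δ ≥ (23/32)^(1/4) ≈ 0.921.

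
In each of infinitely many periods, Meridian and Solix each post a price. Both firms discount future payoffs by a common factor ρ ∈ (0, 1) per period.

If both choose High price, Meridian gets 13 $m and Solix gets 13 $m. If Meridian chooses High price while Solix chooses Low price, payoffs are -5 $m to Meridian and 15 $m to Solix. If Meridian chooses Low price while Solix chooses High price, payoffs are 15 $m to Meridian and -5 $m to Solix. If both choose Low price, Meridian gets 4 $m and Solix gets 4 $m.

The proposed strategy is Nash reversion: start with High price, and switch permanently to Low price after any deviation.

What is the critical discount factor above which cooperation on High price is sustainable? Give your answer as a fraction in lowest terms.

13/(1−ρ) ≥ 15 + 4ρ/(1−ρ)
13 ≥ 15 − 11ρ
ρ ≥ 2/11.

2/11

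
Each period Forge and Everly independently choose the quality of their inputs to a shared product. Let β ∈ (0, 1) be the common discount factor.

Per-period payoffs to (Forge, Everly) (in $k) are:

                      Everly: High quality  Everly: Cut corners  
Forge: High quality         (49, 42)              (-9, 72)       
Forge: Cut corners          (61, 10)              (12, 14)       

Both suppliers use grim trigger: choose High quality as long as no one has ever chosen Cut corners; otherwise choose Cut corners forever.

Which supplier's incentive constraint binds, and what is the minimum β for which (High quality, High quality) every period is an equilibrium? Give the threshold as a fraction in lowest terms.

Forge: cooperation gives 49 each period; deviation gives 61 once then 12 forever.
  49/(1−β) ≥ 61 + 12β/(1−β) ⇒ β ≥ 12/49.
Everly: cooperation gives 42 each period; deviation gives 72 once then 14 forever.
  β ≥ 30/58 = 15/29.
Both must hold, so the binding constraint is Everly's: β ≥ 15/29.

Everly; β ≥ 15/29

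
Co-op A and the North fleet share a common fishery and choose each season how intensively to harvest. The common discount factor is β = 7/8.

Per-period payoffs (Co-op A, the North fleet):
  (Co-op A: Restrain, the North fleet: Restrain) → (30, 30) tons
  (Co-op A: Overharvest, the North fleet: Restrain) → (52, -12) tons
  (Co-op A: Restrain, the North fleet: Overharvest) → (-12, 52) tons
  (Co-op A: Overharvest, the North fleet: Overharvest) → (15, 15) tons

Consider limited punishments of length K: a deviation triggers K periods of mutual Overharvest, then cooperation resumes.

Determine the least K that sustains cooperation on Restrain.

2

No profitable deviation requires (30−15)(β+…+β^K) ≥ 52−30, i.e. β+…+β^K ≥ 22/15 ≈ 1.4667.
With β = 7/8, the partial sums are K=1: 0.8750, K=2: 1.6406.
K = 2 is the first length at which the sum reaches 1.4667.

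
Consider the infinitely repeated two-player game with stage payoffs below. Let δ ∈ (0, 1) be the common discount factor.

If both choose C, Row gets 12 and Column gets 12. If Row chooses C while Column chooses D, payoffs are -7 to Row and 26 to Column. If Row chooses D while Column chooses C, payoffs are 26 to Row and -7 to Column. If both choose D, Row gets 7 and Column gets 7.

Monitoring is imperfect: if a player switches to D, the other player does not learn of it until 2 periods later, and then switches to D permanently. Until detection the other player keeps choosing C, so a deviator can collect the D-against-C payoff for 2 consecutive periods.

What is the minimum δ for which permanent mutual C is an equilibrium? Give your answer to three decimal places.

The best deviation is to choose D for all 2 undetected periods, earning 26 each, then 7 forever once detected.
Deviation value: 26(1−δ^2)/(1−δ) + 7δ^2/(1−δ); cooperation value: 12/(1−δ).
IC: 12 ≥ 26(1−δ^2) + 7δ^2 = 26 − 19δ^2.
So δ^2 ≥ 14/19, giving δ ≥ (14/19)^(1/2) ≈ 0.858.

0.858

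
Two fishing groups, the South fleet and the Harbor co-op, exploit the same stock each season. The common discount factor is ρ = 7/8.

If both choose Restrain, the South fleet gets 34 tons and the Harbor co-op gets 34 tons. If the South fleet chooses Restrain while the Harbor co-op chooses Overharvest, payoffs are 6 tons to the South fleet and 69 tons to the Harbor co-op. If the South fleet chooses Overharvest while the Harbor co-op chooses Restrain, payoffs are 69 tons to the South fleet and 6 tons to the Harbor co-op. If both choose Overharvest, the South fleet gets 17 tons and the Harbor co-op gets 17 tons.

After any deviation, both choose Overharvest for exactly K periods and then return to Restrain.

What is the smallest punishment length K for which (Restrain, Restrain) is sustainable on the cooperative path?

3

No profitable deviation requires (34−17)(ρ+…+ρ^K) ≥ 69−34, i.e. ρ+…+ρ^K ≥ 35/17 ≈ 2.0588.
With ρ = 7/8, the partial sums are K=1: 0.8750, K=2: 1.6406, K=3: 2.3105.
K = 3 is the first length at which the sum reaches 2.0588.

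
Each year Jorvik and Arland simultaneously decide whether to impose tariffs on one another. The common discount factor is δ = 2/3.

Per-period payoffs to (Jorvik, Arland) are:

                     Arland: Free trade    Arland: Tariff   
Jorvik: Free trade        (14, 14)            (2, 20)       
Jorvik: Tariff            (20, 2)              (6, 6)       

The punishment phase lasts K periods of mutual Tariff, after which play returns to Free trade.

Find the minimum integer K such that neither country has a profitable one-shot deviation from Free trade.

2

No profitable deviation requires (14−6)(δ+…+δ^K) ≥ 20−14, i.e. δ+…+δ^K ≥ 3/4 ≈ 0.7500.
With δ = 2/3, the partial sums are K=1: 0.6667, K=2: 1.1111.
K = 2 is the first length at which the sum reaches 0.7500.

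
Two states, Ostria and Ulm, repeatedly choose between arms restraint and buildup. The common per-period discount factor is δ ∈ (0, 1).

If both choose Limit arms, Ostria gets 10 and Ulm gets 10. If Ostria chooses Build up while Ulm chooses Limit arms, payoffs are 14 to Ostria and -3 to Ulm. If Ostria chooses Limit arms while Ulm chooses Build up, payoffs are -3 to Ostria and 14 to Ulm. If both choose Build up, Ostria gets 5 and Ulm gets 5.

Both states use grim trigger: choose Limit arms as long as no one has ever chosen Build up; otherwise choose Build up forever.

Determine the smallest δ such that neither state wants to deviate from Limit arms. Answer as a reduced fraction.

4/9

Under grim trigger the critical discount factor is (T−C)/(T−P) with T = 14, C = 10, P = 5.
δ* = (14−10)/(14−5) = 4/9.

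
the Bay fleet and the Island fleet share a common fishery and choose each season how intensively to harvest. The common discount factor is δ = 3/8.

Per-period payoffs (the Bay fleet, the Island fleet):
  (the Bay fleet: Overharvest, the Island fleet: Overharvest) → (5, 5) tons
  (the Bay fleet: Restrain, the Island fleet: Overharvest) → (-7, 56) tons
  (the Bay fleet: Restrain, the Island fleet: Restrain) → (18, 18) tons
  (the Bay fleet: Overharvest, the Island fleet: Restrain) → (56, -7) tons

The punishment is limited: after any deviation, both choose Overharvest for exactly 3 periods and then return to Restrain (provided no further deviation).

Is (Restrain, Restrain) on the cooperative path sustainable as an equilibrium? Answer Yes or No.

A one-shot deviation gives 56 now, then 5 for 3 periods, then back to 18.
Gain from deviating: (56−18) today; loss: (18−5) in each of the next 3 periods.
No-deviation condition: (18−5)(δ+…+δ^3) ≥ 56−18, i.e. δ+…+δ^3 ≥ 38/13.
At δ = 3/8: δ+…+δ^3 = 0.5684 < 2.9231.
So cooperation is not sustainable.

No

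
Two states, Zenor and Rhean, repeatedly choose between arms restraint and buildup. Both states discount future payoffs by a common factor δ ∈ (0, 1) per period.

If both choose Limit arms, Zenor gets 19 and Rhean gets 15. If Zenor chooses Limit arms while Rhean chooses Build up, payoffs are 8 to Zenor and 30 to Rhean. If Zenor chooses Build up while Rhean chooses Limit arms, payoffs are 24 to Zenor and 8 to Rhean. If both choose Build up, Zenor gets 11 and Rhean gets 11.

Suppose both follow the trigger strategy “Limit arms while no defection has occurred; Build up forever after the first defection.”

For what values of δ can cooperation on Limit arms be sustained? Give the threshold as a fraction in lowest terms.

15/19

Zenor: cooperation gives 19 each period; deviation gives 24 once then 11 forever.
  19/(1−δ) ≥ 24 + 11δ/(1−δ) ⇒ δ ≥ 5/13.
Rhean: cooperation gives 15 each period; deviation gives 30 once then 11 forever.
  δ ≥ 15/19.
Both must hold, so the binding constraint is Rhean's: δ ≥ 15/19.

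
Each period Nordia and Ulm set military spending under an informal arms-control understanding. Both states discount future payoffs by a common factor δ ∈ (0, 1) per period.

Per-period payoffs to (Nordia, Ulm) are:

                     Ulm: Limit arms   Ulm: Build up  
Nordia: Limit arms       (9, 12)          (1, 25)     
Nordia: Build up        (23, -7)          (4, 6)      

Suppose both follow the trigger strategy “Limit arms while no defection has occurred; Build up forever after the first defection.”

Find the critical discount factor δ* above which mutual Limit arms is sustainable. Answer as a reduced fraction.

14/19

Nordia's threshold: (23−9)/(23−4) = 14/19.
Ulm's threshold: (25−12)/(25−6) = 13/19.
14/19 > 13/19, so Nordia binds and δ* = 14/19.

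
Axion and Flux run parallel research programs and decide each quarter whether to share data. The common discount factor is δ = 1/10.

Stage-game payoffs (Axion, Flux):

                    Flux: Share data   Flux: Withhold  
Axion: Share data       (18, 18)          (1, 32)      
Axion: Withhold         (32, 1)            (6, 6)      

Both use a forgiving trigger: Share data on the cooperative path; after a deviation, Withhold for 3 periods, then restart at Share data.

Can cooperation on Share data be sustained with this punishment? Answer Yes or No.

No

A one-shot deviation gives 32 now, then 6 for 3 periods, then back to 18.
Gain from deviating: (32−18) today; loss: (18−6) in each of the next 3 periods.
No-deviation condition: (18−6)(δ+…+δ^3) ≥ 32−18, i.e. δ+…+δ^3 ≥ 7/6.
At δ = 1/10: δ+…+δ^3 = 0.1110 < 1.1667.
So cooperation is not sustainable.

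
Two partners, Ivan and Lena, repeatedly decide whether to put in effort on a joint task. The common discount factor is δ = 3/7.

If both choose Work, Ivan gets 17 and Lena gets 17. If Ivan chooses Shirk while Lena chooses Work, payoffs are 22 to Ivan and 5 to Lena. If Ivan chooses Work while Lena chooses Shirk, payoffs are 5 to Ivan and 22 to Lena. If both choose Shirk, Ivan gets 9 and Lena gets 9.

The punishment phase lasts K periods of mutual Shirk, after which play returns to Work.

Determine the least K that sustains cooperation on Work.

3

No profitable deviation requires (17−9)(δ+…+δ^K) ≥ 22−17, i.e. δ+…+δ^K ≥ 5/8 ≈ 0.6250.
With δ = 3/7, the partial sums are K=1: 0.4286, K=2: 0.6122, K=3: 0.6910.
K = 3 is the first length at which the sum reaches 0.6250.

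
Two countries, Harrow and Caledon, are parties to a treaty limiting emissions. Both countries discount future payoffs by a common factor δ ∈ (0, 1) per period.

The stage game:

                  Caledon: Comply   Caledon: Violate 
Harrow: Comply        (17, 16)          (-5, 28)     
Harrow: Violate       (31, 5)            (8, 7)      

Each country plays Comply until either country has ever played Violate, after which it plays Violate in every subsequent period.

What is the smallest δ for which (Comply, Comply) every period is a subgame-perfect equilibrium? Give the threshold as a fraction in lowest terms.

For Harrow: deviation gain 31−17 = 14, per-period punishment loss 17−8 = 9. IC gives δ ≥ 14/23.
For Caledon: gain 12, loss 9 per period, so δ ≥ 12/21 = 4/7.
The tighter constraint is Harrow's, so cooperation needs δ ≥ 14/23.

14/23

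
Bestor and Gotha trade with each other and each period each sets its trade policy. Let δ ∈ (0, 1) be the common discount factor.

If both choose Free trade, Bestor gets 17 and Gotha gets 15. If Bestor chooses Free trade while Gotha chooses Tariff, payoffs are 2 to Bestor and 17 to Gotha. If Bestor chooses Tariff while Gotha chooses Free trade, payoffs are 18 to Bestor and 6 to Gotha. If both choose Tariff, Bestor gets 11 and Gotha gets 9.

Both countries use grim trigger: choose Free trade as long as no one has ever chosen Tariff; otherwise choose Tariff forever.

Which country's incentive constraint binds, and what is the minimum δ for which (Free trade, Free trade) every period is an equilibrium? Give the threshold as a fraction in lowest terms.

Bestor: cooperation gives 17 each period; deviation gives 18 once then 11 forever.
  17/(1−δ) ≥ 18 + 11δ/(1−δ) ⇒ δ ≥ 1/7.
Gotha: cooperation gives 15 each period; deviation gives 17 once then 9 forever.
  δ ≥ 2/8 = 1/4.
Both must hold, so the binding constraint is Gotha's: δ ≥ 1/4.

Gotha; δ ≥ 1/4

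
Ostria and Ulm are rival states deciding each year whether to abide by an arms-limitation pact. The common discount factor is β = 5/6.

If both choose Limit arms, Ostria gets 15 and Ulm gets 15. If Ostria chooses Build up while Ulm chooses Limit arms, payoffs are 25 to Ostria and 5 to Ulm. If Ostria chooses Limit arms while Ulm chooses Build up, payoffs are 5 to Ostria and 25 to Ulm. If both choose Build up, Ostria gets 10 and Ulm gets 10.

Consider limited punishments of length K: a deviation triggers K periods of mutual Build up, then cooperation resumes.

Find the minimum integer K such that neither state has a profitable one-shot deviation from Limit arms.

3

Need Σ_{k=1}^{K} β^k ≥ (25−15)/(15−10) = 2.0000 at β = 5/6.
At K = 2 the sum is 1.5278 < 2.0000; at K = 3 it is 2.1065 ≥ 2.0000.
So the minimum punishment length is K = 3.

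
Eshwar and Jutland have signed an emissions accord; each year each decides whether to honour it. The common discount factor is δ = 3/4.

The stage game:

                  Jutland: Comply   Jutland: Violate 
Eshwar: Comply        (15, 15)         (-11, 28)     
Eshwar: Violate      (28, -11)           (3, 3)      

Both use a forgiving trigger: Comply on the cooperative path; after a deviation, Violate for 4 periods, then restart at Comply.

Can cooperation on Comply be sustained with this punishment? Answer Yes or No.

Yes

A one-shot deviation gives 28 now, then 3 for 4 periods, then back to 15.
Gain from deviating: (28−15) today; loss: (15−3) in each of the next 4 periods.
No-deviation condition: (15−3)(δ+…+δ^4) ≥ 28−15, i.e. δ+…+δ^4 ≥ 13/12.
At δ = 3/4: δ+…+δ^4 = 2.0508 ≥ 1.0833.
So cooperation is sustainable.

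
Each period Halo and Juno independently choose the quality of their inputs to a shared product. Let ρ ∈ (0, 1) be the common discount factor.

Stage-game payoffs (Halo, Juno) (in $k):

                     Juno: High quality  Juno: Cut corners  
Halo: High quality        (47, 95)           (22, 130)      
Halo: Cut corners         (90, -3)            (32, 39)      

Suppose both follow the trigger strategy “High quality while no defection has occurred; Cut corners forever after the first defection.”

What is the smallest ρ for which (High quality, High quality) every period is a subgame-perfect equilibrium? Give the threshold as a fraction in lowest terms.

43/58

Halo's threshold: (90−47)/(90−32) = 43/58.
Juno's threshold: (130−95)/(130−39) = 5/13.
43/58 > 5/13, so Halo binds and ρ* = 43/58.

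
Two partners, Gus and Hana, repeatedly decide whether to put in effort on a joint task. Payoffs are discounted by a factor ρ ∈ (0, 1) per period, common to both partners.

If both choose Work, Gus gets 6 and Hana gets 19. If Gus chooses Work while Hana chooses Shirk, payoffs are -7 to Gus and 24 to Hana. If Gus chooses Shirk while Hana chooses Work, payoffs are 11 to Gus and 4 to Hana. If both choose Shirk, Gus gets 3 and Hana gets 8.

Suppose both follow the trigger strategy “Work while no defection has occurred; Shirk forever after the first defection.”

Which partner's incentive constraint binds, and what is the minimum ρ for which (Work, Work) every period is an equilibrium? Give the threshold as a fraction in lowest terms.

Gus's threshold: (11−6)/(11−3) = 5/8.
Hana's threshold: (24−19)/(24−8) = 5/16.
5/8 > 5/16, so Gus binds and ρ* = 5/8.

Gus; ρ ≥ 5/8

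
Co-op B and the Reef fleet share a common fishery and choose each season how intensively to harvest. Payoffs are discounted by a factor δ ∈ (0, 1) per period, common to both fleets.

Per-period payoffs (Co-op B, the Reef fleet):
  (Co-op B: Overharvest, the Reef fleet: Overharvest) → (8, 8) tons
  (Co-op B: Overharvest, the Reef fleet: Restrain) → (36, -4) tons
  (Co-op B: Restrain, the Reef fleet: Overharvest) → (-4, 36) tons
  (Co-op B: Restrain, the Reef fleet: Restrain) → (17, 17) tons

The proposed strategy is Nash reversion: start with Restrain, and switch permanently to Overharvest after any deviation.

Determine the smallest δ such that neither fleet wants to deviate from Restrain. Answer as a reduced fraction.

One-period gain from deviating is 36 − 17 = 19. The loss is 17 − 8 = 9 in every subsequent period, with present value 9·δ/(1−δ).
Deviation is unprofitable when 9·δ/(1−δ) ≥ 19, i.e. δ/(1−δ) ≥ 19/9.
Equivalently δ ≥ 19/(19+9) = 19/28.

19/28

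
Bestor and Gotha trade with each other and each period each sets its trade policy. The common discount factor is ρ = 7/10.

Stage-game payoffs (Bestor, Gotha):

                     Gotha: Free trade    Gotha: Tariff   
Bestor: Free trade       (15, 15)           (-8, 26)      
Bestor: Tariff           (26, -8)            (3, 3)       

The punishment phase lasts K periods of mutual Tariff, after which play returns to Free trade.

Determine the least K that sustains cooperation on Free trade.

2

Need Σ_{k=1}^{K} ρ^k ≥ (26−15)/(15−3) = 0.9167 at ρ = 7/10.
At K = 1 the sum is 0.7000 < 0.9167; at K = 2 it is 1.1900 ≥ 0.9167.
So the minimum punishment length is K = 2.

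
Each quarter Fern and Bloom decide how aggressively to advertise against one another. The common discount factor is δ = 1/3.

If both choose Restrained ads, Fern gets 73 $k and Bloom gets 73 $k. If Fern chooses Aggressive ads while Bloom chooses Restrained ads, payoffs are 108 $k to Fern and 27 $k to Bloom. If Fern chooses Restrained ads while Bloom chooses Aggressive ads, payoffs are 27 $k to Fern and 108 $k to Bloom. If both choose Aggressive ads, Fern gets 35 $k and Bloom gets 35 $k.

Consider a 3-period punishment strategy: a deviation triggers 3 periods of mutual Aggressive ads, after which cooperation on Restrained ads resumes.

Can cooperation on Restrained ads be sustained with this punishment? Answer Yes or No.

No

A one-shot deviation gives 108 now, then 35 for 3 periods, then back to 73.
Gain from deviating: (108−73) today; loss: (73−35) in each of the next 3 periods.
No-deviation condition: (73−35)(δ+…+δ^3) ≥ 108−73, i.e. δ+…+δ^3 ≥ 35/38.
At δ = 1/3: δ+…+δ^3 = 0.4815 < 0.9211.
So cooperation is not sustainable.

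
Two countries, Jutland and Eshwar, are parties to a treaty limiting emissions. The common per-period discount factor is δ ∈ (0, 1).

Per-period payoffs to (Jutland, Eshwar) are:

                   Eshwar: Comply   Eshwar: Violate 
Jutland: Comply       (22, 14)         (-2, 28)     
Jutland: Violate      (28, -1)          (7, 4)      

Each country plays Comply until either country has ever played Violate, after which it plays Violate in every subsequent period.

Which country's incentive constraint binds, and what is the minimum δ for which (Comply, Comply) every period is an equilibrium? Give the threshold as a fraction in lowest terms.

Jutland's threshold: (28−22)/(28−7) = 2/7.
Eshwar's threshold: (28−14)/(28−4) = 7/12.
2/7 < 7/12, so Eshwar binds and δ* = 7/12.

Eshwar; δ ≥ 7/12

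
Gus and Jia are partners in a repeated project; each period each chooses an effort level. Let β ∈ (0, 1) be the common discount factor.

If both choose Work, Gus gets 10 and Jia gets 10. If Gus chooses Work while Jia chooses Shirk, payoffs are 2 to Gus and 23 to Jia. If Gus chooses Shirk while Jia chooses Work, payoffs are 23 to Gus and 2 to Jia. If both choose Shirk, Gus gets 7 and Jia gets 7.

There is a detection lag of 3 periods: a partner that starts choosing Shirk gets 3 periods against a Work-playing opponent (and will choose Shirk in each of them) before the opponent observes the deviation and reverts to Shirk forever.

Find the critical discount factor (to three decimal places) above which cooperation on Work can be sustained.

0.933

Deviating for the 3 undetected periods gains 23−10 = 13 per period over cooperation, then loses 10−7 = 3 per period forever once punishment starts.
Gain: 13(1 + β + … + β^2); loss: 3·β^3/(1−β).
No profitable deviation ⇔ 13(1−β^3) ≤ 3·β^3, i.e. β^3 ≥ 13/(13+3) = 13/16.
Hence β ≥ (13/16)^(1/3) ≈ 0.933.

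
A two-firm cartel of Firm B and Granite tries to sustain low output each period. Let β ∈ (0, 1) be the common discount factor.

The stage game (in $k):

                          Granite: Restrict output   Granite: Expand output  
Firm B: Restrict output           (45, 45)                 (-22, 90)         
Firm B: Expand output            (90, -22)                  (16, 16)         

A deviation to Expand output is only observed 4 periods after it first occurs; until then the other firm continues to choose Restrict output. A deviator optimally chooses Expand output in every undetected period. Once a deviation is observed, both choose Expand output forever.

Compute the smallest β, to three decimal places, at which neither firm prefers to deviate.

The best deviation is to choose Expand output for all 4 undetected periods, earning 90 each, then 16 forever once detected.
Deviation value: 90(1−β^4)/(1−β) + 16β^4/(1−β); cooperation value: 45/(1−β).
IC: 45 ≥ 90(1−β^4) + 16β^4 = 90 − 74β^4.
So β^4 ≥ 45/74, giving β ≥ (45/74)^(1/4) ≈ 0.883.

0.883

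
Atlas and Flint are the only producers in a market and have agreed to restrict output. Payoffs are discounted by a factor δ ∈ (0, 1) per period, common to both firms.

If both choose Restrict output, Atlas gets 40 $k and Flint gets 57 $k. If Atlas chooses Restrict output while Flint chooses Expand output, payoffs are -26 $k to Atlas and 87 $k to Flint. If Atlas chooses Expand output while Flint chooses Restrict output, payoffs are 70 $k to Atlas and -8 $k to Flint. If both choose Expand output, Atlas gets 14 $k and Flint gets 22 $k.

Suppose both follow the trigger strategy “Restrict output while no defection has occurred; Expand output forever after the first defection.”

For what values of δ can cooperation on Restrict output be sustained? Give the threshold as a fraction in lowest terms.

For Atlas: deviation gain 70−40 = 30, per-period punishment loss 40−14 = 26. IC gives δ ≥ 30/56 = 15/28.
For Flint: gain 30, loss 35 per period, so δ ≥ 30/65 = 6/13.
The tighter constraint is Atlas's, so cooperation needs δ ≥ 15/28.

15/28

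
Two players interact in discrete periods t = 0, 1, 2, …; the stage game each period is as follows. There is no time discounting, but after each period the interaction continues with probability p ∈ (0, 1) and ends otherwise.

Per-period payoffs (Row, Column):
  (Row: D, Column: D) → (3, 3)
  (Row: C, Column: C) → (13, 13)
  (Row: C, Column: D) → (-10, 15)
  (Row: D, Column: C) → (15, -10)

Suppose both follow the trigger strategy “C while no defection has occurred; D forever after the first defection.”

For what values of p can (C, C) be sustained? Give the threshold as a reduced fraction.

With no time discounting, the continuation probability p plays the role of the discount factor.
Grim-trigger IC: 13/(1−p) ≥ 15 + 3p/(1−p) ⇒ p ≥ (15−13)/(15−3) = 1/6.

1/6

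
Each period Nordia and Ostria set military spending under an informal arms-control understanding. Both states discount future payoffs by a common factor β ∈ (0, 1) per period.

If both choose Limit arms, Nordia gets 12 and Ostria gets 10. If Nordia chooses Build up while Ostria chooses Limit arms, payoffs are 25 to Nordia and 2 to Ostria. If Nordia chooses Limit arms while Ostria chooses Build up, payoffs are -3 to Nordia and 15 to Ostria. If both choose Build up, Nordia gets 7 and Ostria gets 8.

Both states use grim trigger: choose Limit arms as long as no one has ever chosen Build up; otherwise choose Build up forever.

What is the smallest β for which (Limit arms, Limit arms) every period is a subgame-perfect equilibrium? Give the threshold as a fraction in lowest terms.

For Nordia: deviation gain 25−12 = 13, per-period punishment loss 12−7 = 5. IC gives β ≥ 13/18.
For Ostria: gain 5, loss 2 per period, so β ≥ 5/7.
The tighter constraint is Nordia's, so cooperation needs β ≥ 13/18.

13/18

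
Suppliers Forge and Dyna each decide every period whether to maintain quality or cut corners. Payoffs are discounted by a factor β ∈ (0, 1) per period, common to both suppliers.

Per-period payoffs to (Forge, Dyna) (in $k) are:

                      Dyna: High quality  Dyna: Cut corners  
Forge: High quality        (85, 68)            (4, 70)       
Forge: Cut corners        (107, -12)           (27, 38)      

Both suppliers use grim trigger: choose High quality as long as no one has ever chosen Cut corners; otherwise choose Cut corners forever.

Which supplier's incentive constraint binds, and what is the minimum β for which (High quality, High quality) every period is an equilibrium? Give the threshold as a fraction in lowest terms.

Forge; β ≥ 11/40

For Forge: deviation gain 107−85 = 22, per-period punishment loss 85−27 = 58. IC gives β ≥ 22/80 = 11/40.
For Dyna: gain 2, loss 30 per period, so β ≥ 2/32 = 1/16.
The tighter constraint is Forge's, so cooperation needs β ≥ 11/40.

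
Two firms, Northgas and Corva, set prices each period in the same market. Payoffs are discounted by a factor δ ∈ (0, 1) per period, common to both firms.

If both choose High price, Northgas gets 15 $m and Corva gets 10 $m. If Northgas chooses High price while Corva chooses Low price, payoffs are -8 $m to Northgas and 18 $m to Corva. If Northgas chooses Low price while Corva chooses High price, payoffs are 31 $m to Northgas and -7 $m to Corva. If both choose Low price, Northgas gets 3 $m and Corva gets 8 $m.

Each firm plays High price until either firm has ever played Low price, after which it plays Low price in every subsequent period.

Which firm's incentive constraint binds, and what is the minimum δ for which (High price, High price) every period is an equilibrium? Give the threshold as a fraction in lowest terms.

Corva; δ ≥ 4/5

Northgas: cooperation gives 15 each period; deviation gives 31 once then 3 forever.
  15/(1−δ) ≥ 31 + 3δ/(1−δ) ⇒ δ ≥ 16/28 = 4/7.
Corva: cooperation gives 10 each period; deviation gives 18 once then 8 forever.
  δ ≥ 8/10 = 4/5.
Both must hold, so the binding constraint is Corva's: δ ≥ 4/5.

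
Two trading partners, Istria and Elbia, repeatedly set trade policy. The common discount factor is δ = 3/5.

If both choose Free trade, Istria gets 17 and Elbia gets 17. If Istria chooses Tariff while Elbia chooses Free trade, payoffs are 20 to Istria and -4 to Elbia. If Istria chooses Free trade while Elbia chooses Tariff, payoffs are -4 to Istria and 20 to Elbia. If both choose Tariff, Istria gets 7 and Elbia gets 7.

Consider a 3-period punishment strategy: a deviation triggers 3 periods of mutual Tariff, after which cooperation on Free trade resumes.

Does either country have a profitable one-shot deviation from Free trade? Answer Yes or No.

IC: δ+…+δ^3 ≥ (20−17)/(17−7) = 3/10.
At δ = 3/5: partial sum = 1.1760 ≥ 0.3000. Cooperation sustainable.

No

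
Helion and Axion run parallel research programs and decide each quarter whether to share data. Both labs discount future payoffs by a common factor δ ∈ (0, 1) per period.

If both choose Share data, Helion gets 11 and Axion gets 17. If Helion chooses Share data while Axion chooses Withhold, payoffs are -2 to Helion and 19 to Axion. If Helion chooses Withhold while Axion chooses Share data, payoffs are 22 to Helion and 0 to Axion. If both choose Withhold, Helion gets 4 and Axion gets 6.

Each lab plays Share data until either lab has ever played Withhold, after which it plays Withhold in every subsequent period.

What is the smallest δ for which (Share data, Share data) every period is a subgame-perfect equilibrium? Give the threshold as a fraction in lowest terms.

Helion: cooperation gives 11 each period; deviation gives 22 once then 4 forever.
  11/(1−δ) ≥ 22 + 4δ/(1−δ) ⇒ δ ≥ 11/18.
Axion: cooperation gives 17 each period; deviation gives 19 once then 6 forever.
  δ ≥ 2/13.
Both must hold, so the binding constraint is Helion's: δ ≥ 11/18.

11/18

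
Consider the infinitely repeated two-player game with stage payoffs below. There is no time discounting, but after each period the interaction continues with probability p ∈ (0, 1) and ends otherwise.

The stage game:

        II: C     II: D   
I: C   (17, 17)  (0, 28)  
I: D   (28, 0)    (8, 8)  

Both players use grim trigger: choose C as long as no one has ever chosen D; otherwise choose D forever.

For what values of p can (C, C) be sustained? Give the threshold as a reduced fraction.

Expected cooperation value is 17 + p·17 + p²·17 + … = 17/(1−p); deviation gives 28 + p·8/(1−p).
17 ≥ 28(1−p) + 8p ⇒ 20p ≥ 11 ⇒ p ≥ 11/20.

11/20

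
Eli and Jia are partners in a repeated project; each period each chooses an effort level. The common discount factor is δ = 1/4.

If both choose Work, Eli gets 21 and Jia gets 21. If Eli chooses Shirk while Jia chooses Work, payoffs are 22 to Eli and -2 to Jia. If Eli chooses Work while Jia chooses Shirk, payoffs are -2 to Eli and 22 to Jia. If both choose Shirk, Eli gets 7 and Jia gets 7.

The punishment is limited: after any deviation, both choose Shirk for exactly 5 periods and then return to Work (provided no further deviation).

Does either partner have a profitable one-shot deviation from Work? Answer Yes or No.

IC: δ+…+δ^5 ≥ (22−21)/(21−7) = 1/14.
At δ = 1/4: partial sum = 0.3330 ≥ 0.0714. Cooperation sustainable.

No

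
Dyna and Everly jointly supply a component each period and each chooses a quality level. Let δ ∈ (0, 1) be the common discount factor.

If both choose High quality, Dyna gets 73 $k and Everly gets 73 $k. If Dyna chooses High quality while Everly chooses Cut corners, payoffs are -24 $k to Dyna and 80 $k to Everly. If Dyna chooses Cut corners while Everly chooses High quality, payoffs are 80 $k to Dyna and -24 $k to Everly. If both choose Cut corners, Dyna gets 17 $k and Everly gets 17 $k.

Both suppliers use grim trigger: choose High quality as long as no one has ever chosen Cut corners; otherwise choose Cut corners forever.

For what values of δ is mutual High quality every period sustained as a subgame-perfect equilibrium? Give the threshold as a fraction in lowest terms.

Cooperation forever yields 73 each period: 73/(1−δ).
Deviating yields 80 once, then 17 forever: 80 + 17δ/(1−δ).
No profitable deviation requires 73/(1−δ) ≥ 80 + 17δ/(1−δ).
Multiplying by (1−δ): 73 ≥ 80(1−δ) + 17δ = 80 − 63δ.
So 63δ ≥ 7, i.e. δ ≥ 7/63 = 1/9.

1/9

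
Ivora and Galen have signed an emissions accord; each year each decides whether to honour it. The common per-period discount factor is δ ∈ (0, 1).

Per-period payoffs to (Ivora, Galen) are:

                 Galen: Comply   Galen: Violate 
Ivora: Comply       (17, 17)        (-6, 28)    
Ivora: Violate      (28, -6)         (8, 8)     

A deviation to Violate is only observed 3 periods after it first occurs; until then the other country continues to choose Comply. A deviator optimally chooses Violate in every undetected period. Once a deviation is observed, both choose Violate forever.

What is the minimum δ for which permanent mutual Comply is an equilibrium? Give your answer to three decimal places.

Deviating for the 3 undetected periods gains 28−17 = 11 per period over cooperation, then loses 17−8 = 9 per period forever once punishment starts.
Gain: 11(1 + δ + … + δ^2); loss: 9·δ^3/(1−δ).
No profitable deviation ⇔ 11(1−δ^3) ≤ 9·δ^3, i.e. δ^3 ≥ 11/(11+9) = 11/20.
Hence δ ≥ (11/20)^(1/3) ≈ 0.819.

0.819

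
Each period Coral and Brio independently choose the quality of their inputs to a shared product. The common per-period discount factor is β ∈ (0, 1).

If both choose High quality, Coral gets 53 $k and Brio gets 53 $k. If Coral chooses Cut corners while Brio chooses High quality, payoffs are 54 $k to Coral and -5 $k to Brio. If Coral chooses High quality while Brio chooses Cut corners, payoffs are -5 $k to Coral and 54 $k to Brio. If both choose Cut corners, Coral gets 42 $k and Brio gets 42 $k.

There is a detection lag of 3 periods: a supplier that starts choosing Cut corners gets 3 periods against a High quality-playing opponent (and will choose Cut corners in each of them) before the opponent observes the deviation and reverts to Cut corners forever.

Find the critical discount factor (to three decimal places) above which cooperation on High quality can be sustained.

0.437

A deviator earns 54 for 3 periods, then 42 forever; cooperating earns 53 forever. Multiplying the IC by (1−β):
53 ≥ 54(1−β^3) + 42β^3, so 12·β^3 ≥ 1 and β^3 ≥ 1/12.
β ≥ (1/12)^(1/3) ≈ 0.437.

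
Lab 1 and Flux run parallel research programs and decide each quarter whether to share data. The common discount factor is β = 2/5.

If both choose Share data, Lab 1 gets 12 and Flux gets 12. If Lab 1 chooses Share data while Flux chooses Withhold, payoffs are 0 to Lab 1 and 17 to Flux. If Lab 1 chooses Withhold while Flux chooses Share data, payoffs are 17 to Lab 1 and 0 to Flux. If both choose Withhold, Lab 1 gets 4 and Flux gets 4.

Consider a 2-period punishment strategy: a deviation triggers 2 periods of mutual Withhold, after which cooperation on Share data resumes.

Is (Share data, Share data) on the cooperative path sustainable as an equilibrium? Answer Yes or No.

IC: β+…+β^2 ≥ (17−12)/(12−4) = 5/8.
At β = 2/5: partial sum = 0.5600 < 0.6250. Cooperation not sustainable.

No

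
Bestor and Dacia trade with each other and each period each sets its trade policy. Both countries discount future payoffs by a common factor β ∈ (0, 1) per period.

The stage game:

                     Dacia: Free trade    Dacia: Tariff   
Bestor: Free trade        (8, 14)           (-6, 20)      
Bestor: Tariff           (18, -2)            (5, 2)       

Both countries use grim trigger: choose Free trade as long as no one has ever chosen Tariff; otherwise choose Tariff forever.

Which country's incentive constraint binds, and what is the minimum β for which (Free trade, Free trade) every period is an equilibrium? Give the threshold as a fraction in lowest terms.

Bestor; β ≥ 10/13

For Bestor: deviation gain 18−8 = 10, per-period punishment loss 8−5 = 3. IC gives β ≥ 10/13.
For Dacia: gain 6, loss 12 per period, so β ≥ 6/18 = 1/3.
The tighter constraint is Bestor's, so cooperation needs β ≥ 10/13.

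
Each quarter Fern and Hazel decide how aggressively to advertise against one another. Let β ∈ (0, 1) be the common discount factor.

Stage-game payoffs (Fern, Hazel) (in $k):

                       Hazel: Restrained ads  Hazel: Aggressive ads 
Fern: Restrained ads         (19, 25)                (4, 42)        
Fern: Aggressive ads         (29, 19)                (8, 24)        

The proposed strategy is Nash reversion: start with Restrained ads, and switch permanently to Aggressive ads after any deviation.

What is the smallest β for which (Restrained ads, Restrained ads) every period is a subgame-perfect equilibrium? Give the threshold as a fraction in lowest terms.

17/18

Fern: cooperation gives 19 each period; deviation gives 29 once then 8 forever.
  19/(1−β) ≥ 29 + 8β/(1−β) ⇒ β ≥ 10/21.
Hazel: cooperation gives 25 each period; deviation gives 42 once then 24 forever.
  β ≥ 17/18.
Both must hold, so the binding constraint is Hazel's: β ≥ 17/18.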